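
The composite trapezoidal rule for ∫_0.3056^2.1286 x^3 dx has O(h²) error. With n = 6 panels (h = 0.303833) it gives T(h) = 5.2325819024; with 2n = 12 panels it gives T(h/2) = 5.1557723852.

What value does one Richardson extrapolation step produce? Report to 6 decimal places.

Leading term ∝ h^2; use weight 4 = 2^2.
Weighted: 20.6230895408 − 5.2325819024 = 15.3905076384
15.3905076384 ÷ 3 = 5.1301692128

5.130169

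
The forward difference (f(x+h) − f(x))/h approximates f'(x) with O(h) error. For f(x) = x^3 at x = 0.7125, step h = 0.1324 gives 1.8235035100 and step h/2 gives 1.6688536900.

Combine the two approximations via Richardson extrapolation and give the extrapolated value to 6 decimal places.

With r = 1 the leading error scales as h^1, so the weight is 2^1 = 2.
2^1 × A(h/2) = 3.3377073800; minus A(h) gives 1.5142038700.
Denominator 2 − 1 = 1.
Extrapolated: 1.5142038700 / 1 = 1.5142038700
Gap between inputs: 1.546e-01; correction applied: −0.1546498200.

1.514204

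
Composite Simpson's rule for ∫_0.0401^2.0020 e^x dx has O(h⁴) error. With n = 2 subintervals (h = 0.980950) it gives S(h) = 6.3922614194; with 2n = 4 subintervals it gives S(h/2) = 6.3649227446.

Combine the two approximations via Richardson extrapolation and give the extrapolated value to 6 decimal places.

6.363100

Method order is 4; weight 2^4 = 16.
16·6.3649227446 = 101.8387639136; 101.8387639136 − 6.3922614194 = 95.4465024942
Denominator 16 − 1 = 15.
(16·6.3649227446 − 6.3922614194)/(16 − 1) = 6.3631001663
Correction |R − A(h/2)| = 1.823e-03; gap |A(h/2) − A(h)| = 2.734e-02.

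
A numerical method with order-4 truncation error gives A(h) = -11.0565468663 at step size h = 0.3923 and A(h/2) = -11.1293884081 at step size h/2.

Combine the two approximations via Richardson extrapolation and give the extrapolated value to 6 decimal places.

With r = 4 the leading error scales as h^4, so the weight is 2^4 = 16.
16*(-11.1293884081) = -178.0702145296; (-178.0702145296) − (-11.0565468663) = -167.0136676633
Denominator 16 − 1 = 15.
(-167.0136676633) ÷ 15 = -11.1342445109

-11.134245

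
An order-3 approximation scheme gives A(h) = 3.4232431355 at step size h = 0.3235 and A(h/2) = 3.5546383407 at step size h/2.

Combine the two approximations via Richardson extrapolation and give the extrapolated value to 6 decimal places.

3.573409

Leading term ∝ h^3; use weight 8 = 2^3.
Weighted: 28.4371067256 − 3.4232431355 = 25.0138635901
(8·3.5546383407 − 3.4232431355)/(8 − 1) = 3.5734090843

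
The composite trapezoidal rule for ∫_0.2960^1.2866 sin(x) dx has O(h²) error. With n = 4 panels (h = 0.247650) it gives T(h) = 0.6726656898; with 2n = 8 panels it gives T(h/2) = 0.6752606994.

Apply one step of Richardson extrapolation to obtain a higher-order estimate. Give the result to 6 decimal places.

0.676126

The method has order 2: 2^2 = 4.
A(h/2) − A(h) = 0.6752606994 − 0.6726656898 = 0.0025950096
Divide by 2^2 − 1 = 3: 0.0025950096/3 = 0.0008650032
R = 0.6752606994 + 0.0008650032 = 0.6761257026
Shift from A(h/2): +0.0008650032.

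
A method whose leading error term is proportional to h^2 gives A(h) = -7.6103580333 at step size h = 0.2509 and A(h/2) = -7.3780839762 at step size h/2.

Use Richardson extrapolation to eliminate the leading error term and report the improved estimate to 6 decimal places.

With r = 2 the leading error scales as h^2, so the weight is 2^2 = 4.
Weighted: (-29.5123359048) − (-7.6103580333) = -21.9019778715
Extrapolated: (-21.9019778715) / 3 = -7.3006592905
Correction |R − A(h/2)| = 7.742e-02; gap |A(h/2) − A(h)| = 2.323e-01.

-7.300659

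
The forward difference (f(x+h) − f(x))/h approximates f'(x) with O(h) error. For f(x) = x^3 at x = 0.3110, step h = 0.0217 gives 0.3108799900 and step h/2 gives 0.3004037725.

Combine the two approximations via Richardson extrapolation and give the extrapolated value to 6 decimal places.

0.289928

Error is O(h^1); halving h shrinks it by 2^1 = 2.
Numerator 2·A(h/2) − A(h) = 2·0.3004037725 − 0.3108799900 = 0.2899275550
Divide by 2^1 − 1 = 1.
Result: 0.2899275550
Shift from A(h/2): −0.0104762175.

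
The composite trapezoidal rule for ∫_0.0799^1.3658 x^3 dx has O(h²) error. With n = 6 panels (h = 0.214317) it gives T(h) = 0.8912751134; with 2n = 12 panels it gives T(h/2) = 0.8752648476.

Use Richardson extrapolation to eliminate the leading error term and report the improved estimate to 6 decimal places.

0.869928

r = 2: numerator weight 4, denominator 3.
Numerator 4 × A(h/2) − A(h) = 4 × 0.8752648476 − 0.8912751134 = 2.6097842770
Divide by 2^2 − 1 = 3.
Extrapolated: 2.6097842770 / 3 = 0.8699280923
Gap between inputs: 1.601e-02; correction applied: −0.0053367553.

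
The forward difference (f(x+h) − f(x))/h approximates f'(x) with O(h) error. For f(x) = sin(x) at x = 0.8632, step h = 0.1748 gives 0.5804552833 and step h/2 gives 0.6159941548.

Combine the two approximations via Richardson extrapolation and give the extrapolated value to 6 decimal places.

r = 1: numerator weight 2, denominator 1.
2^1·A(h/2) = 1.2319883096; minus A(h) gives 0.6515330263.
Denominator 2 − 1 = 1.
R = 0.6515330263/1 = 0.6515330263
Shift from A(h/2): +0.0355388715.

0.651533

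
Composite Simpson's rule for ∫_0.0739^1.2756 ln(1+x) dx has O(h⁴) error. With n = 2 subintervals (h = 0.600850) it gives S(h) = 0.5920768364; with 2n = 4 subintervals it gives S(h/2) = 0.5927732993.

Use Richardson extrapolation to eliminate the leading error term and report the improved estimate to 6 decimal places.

Error is O(h^4); halving h shrinks it by 2^4 = 16.
16·0.5927732993 = 9.4843727888; subtract 0.5920768364 → 8.8922959524
Extrapolated: 8.8922959524 / 15 = 0.5928197302
Shift from A(h/2): +0.0000464309.

0.592820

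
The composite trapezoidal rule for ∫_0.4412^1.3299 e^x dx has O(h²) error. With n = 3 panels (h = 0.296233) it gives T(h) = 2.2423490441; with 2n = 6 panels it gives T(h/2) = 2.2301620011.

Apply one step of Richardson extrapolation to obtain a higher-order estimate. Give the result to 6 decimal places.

2.226100

Method order is 2; weight 2^2 = 4.
Numerator 4 × A(h/2) − A(h) = 4 × 2.2301620011 − 2.2423490441 = 6.6782989603
(4 × 2.2301620011 − 2.2423490441)/(4 − 1) = 2.2260996534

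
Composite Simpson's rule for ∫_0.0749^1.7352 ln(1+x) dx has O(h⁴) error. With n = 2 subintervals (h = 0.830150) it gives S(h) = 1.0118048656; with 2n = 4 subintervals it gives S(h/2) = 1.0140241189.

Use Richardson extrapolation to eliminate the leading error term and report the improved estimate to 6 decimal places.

The method has order 4: 2^4 = 16.
Weighted: 16.2243859024 − 1.0118048656 = 15.2125810368
15.2125810368 ÷ 15 = 1.0141720691

1.014172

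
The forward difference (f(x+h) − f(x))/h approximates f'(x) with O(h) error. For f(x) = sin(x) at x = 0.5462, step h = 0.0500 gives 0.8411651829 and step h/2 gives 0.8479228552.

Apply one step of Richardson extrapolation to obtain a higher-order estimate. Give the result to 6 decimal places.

0.854681

Order 1 gives 2^r = 2 and 2^r − 1 = 1.
2×0.8479228552 − 0.8411651829 = 0.8546805275
0.8546805275 ÷ 1 = 0.8546805275
Gap between inputs: 6.758e-03; correction applied: +0.0067576723.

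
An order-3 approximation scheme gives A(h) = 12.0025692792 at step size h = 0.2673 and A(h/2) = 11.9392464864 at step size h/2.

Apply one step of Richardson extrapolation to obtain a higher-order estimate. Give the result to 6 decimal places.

11.930200

r = 3: numerator weight 8, denominator 7.
8 × 11.9392464864 − 12.0025692792 = 83.5114026120
Denominator 8 − 1 = 7.
Result: 11.9302003731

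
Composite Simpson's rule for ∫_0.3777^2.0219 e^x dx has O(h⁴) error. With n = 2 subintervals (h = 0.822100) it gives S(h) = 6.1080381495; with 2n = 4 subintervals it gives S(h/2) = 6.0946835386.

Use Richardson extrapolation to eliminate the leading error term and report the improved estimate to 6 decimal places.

6.093793

With r = 4 the leading error scales as h^4, so the weight is 2^4 = 16.
16·6.0946835386 = 97.5149366176; 97.5149366176 − 6.1080381495 = 91.4068984681
Denominator 16 − 1 = 15.
Result: 6.0937932312
Correction |R − A(h/2)| = 8.903e-04; gap |A(h/2) − A(h)| = 1.335e-02.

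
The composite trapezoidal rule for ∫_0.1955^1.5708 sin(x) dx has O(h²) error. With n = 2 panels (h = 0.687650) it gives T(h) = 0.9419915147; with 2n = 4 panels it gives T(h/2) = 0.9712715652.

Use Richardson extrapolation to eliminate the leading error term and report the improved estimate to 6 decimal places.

r = 2, so 2^r = 4.
4*0.9712715652 = 3.8850862608; subtract 0.9419915147 → 2.9430947461
R = 2.9430947461/3 = 0.9810315820
Gap between inputs: 2.928e-02; correction applied: +0.0097600168.

0.981032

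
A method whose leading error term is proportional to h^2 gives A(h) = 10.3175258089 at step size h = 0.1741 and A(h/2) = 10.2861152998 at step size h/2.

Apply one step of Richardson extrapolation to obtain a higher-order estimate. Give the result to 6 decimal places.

With r = 2 the leading error scales as h^2, so the weight is 2^2 = 4.
A(h/2) − A(h) = 10.2861152998 − 10.3175258089 = -0.0314105091
Correction (A(h/2) − A(h))/(4 − 1) = (-0.0314105091)/3 = -0.0104701697
R = 10.2861152998 − 0.0104701697 = 10.2756451301
Correction |R − A(h/2)| = 1.047e-02; gap |A(h/2) − A(h)| = 3.141e-02.

10.275645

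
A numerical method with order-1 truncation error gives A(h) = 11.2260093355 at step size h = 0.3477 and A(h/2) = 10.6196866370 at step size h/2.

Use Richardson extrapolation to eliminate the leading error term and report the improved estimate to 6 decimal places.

10.013364

The method has order 1: 2^1 = 2.
2 × 10.6196866370 = 21.2393732740; subtract 11.2260093355 → 10.0133639385
10.0133639385 ÷ 1 = 10.0133639385
Gap between inputs: 6.063e-01; correction applied: −0.6063226985.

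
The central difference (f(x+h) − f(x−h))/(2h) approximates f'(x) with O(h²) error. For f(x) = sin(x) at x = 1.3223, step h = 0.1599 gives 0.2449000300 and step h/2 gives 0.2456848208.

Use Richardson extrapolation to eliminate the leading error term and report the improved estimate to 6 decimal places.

0.245946

r = 2, so 2^r = 4.
Numerator 4 × A(h/2) − A(h) = 4 × 0.2456848208 − 0.2449000300 = 0.7378392532
R = 0.7378392532/3 = 0.2459464177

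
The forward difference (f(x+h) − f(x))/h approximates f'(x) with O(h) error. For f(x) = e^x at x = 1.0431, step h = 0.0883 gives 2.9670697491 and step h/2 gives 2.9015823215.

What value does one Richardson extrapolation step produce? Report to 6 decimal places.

2.836095

The method has order 1: 2^1 = 2.
2×2.9015823215 = 5.8031646430; subtract 2.9670697491 → 2.8360948939
Denominator 2 − 1 = 1.
So the Richardson estimate is 2.8360948939.
Shift from A(h/2): −0.0654874276.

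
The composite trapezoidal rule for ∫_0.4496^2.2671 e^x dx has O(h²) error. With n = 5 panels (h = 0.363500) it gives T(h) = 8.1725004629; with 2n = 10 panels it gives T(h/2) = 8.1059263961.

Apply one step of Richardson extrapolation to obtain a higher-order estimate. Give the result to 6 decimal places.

With r = 2 the leading error scales as h^2, so the weight is 2^2 = 4.
Difference of the inputs: 8.1059263961 − 8.1725004629 = -0.0665740668
Divide by 2^2 − 1 = 3: (-0.0665740668)/3 = -0.0221913556
R = A(h/2) + (A(h/2) − A(h))/3 = 8.1059263961 − 0.0221913556 = 8.0837350405
Gap between inputs: 6.657e-02; correction applied: −0.0221913556.

8.083735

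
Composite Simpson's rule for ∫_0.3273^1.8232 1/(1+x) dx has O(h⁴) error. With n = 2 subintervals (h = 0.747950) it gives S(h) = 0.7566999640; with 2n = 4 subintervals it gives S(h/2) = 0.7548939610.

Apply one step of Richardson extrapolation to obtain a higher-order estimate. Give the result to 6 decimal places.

Leading term ∝ h^4; use weight 16 = 2^4.
Difference of the inputs: 0.7548939610 − 0.7566999640 = -0.0018060030
Divide by 2^4 − 1 = 15: (-0.0018060030)/15 = -0.0001204002
R = A(h/2) + (A(h/2) − A(h))/15 = 0.7548939610 − 0.0001204002 = 0.7547735608

0.754774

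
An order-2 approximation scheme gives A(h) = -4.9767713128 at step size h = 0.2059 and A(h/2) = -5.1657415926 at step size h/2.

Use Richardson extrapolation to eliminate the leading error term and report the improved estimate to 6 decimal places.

With r = 2 the leading error scales as h^2, so the weight is 2^2 = 4.
Top: 4(-5.1657415926) − (-4.9767713128) = -15.6861950576
Denominator 4 − 1 = 3.
(-15.6861950576) ÷ 3 = -5.2287316859

-5.228732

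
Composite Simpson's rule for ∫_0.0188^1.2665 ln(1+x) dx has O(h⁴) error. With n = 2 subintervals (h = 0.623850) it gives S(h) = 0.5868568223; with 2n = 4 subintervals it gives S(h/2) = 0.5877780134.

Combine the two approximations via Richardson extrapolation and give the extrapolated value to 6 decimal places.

With r = 4 the leading error scales as h^4, so the weight is 2^4 = 16.
Weighted: 9.4044482144 − 0.5868568223 = 8.8175913921
Denominator 16 − 1 = 15.
Extrapolated: 8.8175913921 / 15 = 0.5878394261
Correction |R − A(h/2)| = 6.141e-05; gap |A(h/2) − A(h)| = 9.212e-04.

0.587839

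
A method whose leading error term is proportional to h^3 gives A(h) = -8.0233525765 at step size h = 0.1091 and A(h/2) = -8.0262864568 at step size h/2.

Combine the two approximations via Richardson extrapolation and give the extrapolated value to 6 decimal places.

r = 3: numerator weight 8, denominator 7.
8 × (-8.0262864568) − (-8.0233525765) = -56.1869390779
Denominator 8 − 1 = 7.
So the Richardson estimate is -8.0267055826.
Correction |R − A(h/2)| = 4.191e-04; gap |A(h/2) − A(h)| = 2.934e-03.

-8.026706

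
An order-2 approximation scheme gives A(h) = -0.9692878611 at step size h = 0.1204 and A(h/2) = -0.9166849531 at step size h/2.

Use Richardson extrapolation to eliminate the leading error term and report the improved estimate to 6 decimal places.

-0.899151

Leading term ∝ h^2; use weight 4 = 2^2.
Weighted: (-3.6667398124) − (-0.9692878611) = -2.6974519513
Denominator 4 − 1 = 3.
Result: -0.8991506504
Correction |R − A(h/2)| = 1.753e-02; gap |A(h/2) − A(h)| = 5.260e-02.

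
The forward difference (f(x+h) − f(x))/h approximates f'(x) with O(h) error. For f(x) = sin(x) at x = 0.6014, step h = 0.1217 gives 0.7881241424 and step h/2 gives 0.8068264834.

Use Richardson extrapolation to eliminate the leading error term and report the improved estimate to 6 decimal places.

0.825529

Order 1 gives 2^r = 2 and 2^r − 1 = 1.
2×0.8068264834 = 1.6136529668; 1.6136529668 − 0.7881241424 = 0.8255288244
(2×0.8068264834 − 0.7881241424)/(2 − 1) = 0.8255288244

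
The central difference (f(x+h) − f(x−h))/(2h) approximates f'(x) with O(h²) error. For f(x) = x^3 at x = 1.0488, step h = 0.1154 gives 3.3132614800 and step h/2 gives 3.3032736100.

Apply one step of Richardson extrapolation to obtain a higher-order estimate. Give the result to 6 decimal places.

r = 2: numerator weight 4, denominator 3.
Numerator 4 × A(h/2) − A(h) = 4 × 3.3032736100 − 3.3132614800 = 9.8998329600
Denominator 4 − 1 = 3.
So the Richardson estimate is 3.2999443200.
Gap between inputs: 9.988e-03; correction applied: −0.0033292900.

3.299944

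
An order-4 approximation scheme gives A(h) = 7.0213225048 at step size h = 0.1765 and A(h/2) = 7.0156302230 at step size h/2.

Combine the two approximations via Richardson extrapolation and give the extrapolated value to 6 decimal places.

7.015251

The method has order 4: 2^4 = 16.
16 × 7.0156302230 − 7.0213225048 = 105.2287610632
Denominator 16 − 1 = 15.
(16 × 7.0156302230 − 7.0213225048)/(16 − 1) = 7.0152507375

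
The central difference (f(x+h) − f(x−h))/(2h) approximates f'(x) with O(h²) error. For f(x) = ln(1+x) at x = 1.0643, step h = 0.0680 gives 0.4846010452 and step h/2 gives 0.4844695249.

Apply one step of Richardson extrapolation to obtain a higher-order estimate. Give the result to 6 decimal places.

0.484426

r = 2, so 2^r = 4.
Numerator 4×A(h/2) − A(h) = 4×0.4844695249 − 0.4846010452 = 1.4532770544
Divide by 2^2 − 1 = 3.
Result: 0.4844256848
Correction |R − A(h/2)| = 4.384e-05; gap |A(h/2) − A(h)| = 1.315e-04.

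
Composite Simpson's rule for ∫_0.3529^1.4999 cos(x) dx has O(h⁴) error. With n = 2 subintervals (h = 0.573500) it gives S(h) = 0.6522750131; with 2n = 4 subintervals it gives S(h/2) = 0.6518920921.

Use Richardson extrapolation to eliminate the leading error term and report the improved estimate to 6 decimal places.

r = 4: numerator weight 16, denominator 15.
Difference of the inputs: 0.6518920921 − 0.6522750131 = -0.0003829210
Correction (A(h/2) − A(h))/(16 − 1) = (-0.0003829210)/15 = -0.0000255281
R = A(h/2) + (A(h/2) − A(h))/15 = 0.6518920921 − 0.0000255281 = 0.6518665640

0.651867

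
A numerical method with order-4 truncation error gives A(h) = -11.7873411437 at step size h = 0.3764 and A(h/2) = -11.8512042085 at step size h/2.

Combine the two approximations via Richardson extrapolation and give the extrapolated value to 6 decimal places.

With r = 4 the leading error scales as h^4, so the weight is 2^4 = 16.
16 × (-11.8512042085) = -189.6192673360; (-189.6192673360) − (-11.7873411437) = -177.8319261923
Denominator 16 − 1 = 15.
Extrapolated: (-177.8319261923) / 15 = -11.8554617462

-11.855462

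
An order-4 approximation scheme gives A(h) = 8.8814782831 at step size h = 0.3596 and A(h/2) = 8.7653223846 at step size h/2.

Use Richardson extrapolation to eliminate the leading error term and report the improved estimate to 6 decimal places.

8.757579

Method order is 4; weight 2^4 = 16.
Weighted: 140.2451581536 − 8.8814782831 = 131.3636798705
Divide by 2^4 − 1 = 15.
Extrapolated: 131.3636798705 / 15 = 8.7575786580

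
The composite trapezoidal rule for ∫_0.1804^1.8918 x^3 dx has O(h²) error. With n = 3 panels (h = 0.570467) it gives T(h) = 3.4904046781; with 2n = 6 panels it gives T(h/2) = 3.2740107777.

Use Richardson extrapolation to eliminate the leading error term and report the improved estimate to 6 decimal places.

Leading term ∝ h^2; use weight 4 = 2^2.
4 × 3.2740107777 − 3.4904046781 = 9.6056384327
(4 × 3.2740107777 − 3.4904046781)/(4 − 1) = 3.2018794776
Correction |R − A(h/2)| = 7.213e-02; gap |A(h/2) − A(h)| = 2.164e-01.

3.201879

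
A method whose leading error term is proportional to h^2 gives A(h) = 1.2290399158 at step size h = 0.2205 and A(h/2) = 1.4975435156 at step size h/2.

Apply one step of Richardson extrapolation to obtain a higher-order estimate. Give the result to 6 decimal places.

Method order is 2; weight 2^2 = 4.
Weighted: 5.9901740624 − 1.2290399158 = 4.7611341466
4.7611341466 ÷ 3 = 1.5870447155

1.587045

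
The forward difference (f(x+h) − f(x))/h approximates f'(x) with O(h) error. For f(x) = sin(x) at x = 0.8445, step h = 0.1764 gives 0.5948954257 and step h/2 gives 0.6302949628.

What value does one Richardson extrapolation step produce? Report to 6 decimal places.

Method order is 1; weight 2^1 = 2.
Weighted: 1.2605899256 − 0.5948954257 = 0.6656944999
R = 0.6656944999/1 = 0.6656944999
Gap between inputs: 3.540e-02; correction applied: +0.0353995371.

0.665694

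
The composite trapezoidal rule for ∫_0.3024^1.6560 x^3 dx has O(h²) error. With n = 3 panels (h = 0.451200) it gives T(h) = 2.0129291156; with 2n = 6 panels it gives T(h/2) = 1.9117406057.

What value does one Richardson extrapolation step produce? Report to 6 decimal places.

Order 2 gives 2^r = 4 and 2^r − 1 = 3.
4×1.9117406057 = 7.6469624228; subtract 2.0129291156 → 5.6340333072
(4×1.9117406057 − 2.0129291156)/(4 − 1) = 1.8780111024

1.878011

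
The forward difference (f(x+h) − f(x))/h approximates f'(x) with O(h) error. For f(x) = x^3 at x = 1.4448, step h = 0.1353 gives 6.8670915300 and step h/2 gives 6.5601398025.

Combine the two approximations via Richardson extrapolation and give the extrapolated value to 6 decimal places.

With r = 1 the leading error scales as h^1, so the weight is 2^1 = 2.
2·6.5601398025 − 6.8670915300 = 6.2531880750
Denominator 2 − 1 = 1.
Extrapolated: 6.2531880750 / 1 = 6.2531880750
Correction |R − A(h/2)| = 3.070e-01; gap |A(h/2) − A(h)| = 3.070e-01.

6.253188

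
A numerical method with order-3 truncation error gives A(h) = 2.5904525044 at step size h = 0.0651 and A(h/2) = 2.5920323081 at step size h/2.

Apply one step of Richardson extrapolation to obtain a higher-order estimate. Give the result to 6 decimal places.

r = 3, so 2^r = 8.
Top: 8(2.5920323081) − (2.5904525044) = 18.1458059604
Divide by 2^3 − 1 = 7.
(8 × 2.5920323081 − 2.5904525044)/(8 − 1) = 2.5922579943

2.592258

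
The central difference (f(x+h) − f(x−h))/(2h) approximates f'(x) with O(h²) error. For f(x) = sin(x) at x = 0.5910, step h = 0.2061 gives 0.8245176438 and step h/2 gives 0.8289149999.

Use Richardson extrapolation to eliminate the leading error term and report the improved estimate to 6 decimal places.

Error is O(h^2); halving h shrinks it by 2^2 = 4.
Difference of the inputs: 0.8289149999 − 0.8245176438 = 0.0043973561
Correction (A(h/2) − A(h))/(4 − 1) = 0.0043973561/3 = 0.0014657854
R = 0.8289149999 + 0.0014657854 = 0.8303807853

0.830381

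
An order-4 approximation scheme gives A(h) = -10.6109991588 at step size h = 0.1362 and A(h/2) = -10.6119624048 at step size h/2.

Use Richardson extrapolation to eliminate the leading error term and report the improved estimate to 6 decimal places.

-10.612027

The method has order 4: 2^4 = 16.
A(h/2) − A(h) = -10.6119624048 − (-10.6109991588) = -0.0009632460
Correction (A(h/2) − A(h))/(16 − 1) = (-0.0009632460)/15 = -0.0000642164
R = A(h/2) + (A(h/2) − A(h))/15 = -10.6119624048 − 0.0000642164 = -10.6120266212
Correction |R − A(h/2)| = 6.422e-05; gap |A(h/2) − A(h)| = 9.632e-04.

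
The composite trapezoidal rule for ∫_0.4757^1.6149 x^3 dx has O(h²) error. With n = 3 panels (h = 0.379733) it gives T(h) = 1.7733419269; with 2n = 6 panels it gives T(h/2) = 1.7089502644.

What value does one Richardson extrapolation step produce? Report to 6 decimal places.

r = 2, so 2^r = 4.
Top: 4(1.7089502644) − (1.7733419269) = 5.0624591307
Denominator 4 − 1 = 3.
Extrapolated: 5.0624591307 / 3 = 1.6874863769

1.687486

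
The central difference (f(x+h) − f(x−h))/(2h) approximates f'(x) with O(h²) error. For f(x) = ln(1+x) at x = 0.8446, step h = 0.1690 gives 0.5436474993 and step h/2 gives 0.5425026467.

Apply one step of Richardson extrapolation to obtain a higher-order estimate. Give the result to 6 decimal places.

Order 2 gives 2^r = 4 and 2^r − 1 = 3.
Numerator 4 × A(h/2) − A(h) = 4 × 0.5425026467 − 0.5436474993 = 1.6263630875
1.6263630875 ÷ 3 = 0.5421210292

0.542121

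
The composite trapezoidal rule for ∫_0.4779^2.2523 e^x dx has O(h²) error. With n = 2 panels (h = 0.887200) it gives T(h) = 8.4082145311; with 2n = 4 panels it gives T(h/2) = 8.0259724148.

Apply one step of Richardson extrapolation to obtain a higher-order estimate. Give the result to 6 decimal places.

With r = 2 the leading error scales as h^2, so the weight is 2^2 = 4.
2^2 × A(h/2) = 32.1038896592; minus A(h) gives 23.6956751281.
Divide by 2^2 − 1 = 3.
Extrapolated: 23.6956751281 / 3 = 7.8985583760
Gap between inputs: 3.822e-01; correction applied: −0.1274140388.

7.898558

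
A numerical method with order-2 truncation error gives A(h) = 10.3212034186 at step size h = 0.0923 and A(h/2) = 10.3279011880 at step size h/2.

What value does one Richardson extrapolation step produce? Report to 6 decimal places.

Leading term ∝ h^2; use weight 4 = 2^2.
Numerator 4×A(h/2) − A(h) = 4×10.3279011880 − 10.3212034186 = 30.9904013334
Divide by 2^2 − 1 = 3.
Extrapolated: 30.9904013334 / 3 = 10.3301337778
Gap between inputs: 6.698e-03; correction applied: +0.0022325898.

10.330134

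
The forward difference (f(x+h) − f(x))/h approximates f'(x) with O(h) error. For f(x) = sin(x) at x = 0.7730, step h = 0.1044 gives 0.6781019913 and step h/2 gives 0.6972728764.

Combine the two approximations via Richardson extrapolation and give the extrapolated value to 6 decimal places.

0.716444

r = 1: numerator weight 2, denominator 1.
Numerator 2 × A(h/2) − A(h) = 2 × 0.6972728764 − 0.6781019913 = 0.7164437615
Divide by 2^1 − 1 = 1.
0.7164437615 ÷ 1 = 0.7164437615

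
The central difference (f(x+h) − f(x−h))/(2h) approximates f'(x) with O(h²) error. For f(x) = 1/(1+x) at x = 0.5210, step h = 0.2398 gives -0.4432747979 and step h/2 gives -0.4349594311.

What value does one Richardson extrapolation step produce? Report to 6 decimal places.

Error is O(h^2); halving h shrinks it by 2^2 = 4.
A(h/2) − A(h) = -0.4349594311 − (-0.4432747979) = 0.0083153668
Correction (A(h/2) − A(h))/(4 − 1) = 0.0083153668/3 = 0.0027717889
R = -0.4349594311 + 0.0027717889 = -0.4321876422

-0.432188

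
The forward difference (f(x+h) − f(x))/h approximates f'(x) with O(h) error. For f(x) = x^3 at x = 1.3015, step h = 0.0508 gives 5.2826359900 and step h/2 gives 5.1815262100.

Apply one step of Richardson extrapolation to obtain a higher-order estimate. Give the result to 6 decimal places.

Order 1 gives 2^r = 2 and 2^r − 1 = 1.
2·5.1815262100 − 5.2826359900 = 5.0804164300
Denominator 2 − 1 = 1.
Extrapolated: 5.0804164300 / 1 = 5.0804164300

5.080416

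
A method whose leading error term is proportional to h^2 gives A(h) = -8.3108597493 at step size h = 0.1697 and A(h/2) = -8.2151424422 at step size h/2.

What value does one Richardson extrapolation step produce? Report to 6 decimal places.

-8.183237

Method order is 2; weight 2^2 = 4.
Top: 4(-8.2151424422) − (-8.3108597493) = -24.5497100195
R = (-24.5497100195)/3 = -8.1832366732
Correction |R − A(h/2)| = 3.191e-02; gap |A(h/2) − A(h)| = 9.572e-02.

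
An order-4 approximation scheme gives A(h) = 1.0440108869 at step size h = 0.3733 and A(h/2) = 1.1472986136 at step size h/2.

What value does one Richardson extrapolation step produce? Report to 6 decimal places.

1.154184

Leading term ∝ h^4; use weight 16 = 2^4.
Numerator 16×A(h/2) − A(h) = 16×1.1472986136 − 1.0440108869 = 17.3127669307
(16×1.1472986136 − 1.0440108869)/(16 − 1) = 1.1541844620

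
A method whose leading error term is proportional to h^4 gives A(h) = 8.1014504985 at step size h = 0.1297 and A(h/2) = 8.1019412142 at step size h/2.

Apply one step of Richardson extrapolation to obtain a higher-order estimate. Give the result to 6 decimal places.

Method order is 4; weight 2^4 = 16.
2^4·A(h/2) = 129.6310594272; minus A(h) gives 121.5296089287.
R = 121.5296089287/15 = 8.1019739286
Correction |R − A(h/2)| = 3.271e-05; gap |A(h/2) − A(h)| = 4.907e-04.

8.101974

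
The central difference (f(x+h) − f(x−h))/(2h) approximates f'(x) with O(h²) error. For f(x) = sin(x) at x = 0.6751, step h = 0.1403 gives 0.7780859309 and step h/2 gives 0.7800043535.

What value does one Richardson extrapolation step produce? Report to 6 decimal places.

r = 2: numerator weight 4, denominator 3.
Difference of the inputs: 0.7800043535 − 0.7780859309 = 0.0019184226
Divide by 2^2 − 1 = 3: 0.0019184226/3 = 0.0006394742
R = A(h/2) + (A(h/2) − A(h))/3 = 0.7800043535 + 0.0006394742 = 0.7806438277
Shift from A(h/2): +0.0006394742.

0.780644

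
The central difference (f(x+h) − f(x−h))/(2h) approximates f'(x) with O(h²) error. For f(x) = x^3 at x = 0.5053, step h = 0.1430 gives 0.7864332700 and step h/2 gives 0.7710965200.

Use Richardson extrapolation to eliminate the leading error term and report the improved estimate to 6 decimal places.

0.765984

Order 2 gives 2^r = 4 and 2^r − 1 = 3.
Top: 4(0.7710965200) − (0.7864332700) = 2.2979528100
Denominator 4 − 1 = 3.
Extrapolated: 2.2979528100 / 3 = 0.7659842700
Shift from A(h/2): −0.0051122500.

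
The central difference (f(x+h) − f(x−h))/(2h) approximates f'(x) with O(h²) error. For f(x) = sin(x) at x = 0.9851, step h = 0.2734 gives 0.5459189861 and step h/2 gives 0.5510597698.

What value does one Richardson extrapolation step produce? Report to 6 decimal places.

Method order is 2; weight 2^2 = 4.
Numerator 4×A(h/2) − A(h) = 4×0.5510597698 − 0.5459189861 = 1.6583200931
(4×0.5510597698 − 0.5459189861)/(4 − 1) = 0.5527733644
Gap between inputs: 5.141e-03; correction applied: +0.0017135946.

0.552773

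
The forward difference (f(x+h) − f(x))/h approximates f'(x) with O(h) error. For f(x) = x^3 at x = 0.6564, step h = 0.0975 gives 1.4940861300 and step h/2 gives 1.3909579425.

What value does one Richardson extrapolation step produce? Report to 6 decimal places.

With r = 1 the leading error scales as h^1, so the weight is 2^1 = 2.
Top: 2(1.3909579425) − (1.4940861300) = 1.2878297550
Extrapolated: 1.2878297550 / 1 = 1.2878297550

1.287830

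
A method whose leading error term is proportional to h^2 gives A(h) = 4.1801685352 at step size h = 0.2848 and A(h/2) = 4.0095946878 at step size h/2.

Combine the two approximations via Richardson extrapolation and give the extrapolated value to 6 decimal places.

3.952737

Error is O(h^2); halving h shrinks it by 2^2 = 4.
4·4.0095946878 = 16.0383787512; 16.0383787512 − 4.1801685352 = 11.8582102160
Divide by 2^2 − 1 = 3.
Result: 3.9527367387
Gap between inputs: 1.706e-01; correction applied: −0.0568579491.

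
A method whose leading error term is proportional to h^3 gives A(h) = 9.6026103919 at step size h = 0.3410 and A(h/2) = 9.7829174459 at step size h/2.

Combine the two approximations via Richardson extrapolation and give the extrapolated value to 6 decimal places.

9.808676

r = 3: numerator weight 8, denominator 7.
8·9.7829174459 = 78.2633395672; subtract 9.6026103919 → 68.6607291753
Divide by 2^3 − 1 = 7.
(8·9.7829174459 − 9.6026103919)/(8 − 1) = 9.8086755965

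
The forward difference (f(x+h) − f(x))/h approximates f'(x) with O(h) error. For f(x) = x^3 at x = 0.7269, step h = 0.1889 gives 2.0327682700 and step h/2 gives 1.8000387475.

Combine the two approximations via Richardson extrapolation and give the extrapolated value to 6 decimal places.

Error is O(h^1); halving h shrinks it by 2^1 = 2.
Weighted: 3.6000774950 − 2.0327682700 = 1.5673092250
Extrapolated: 1.5673092250 / 1 = 1.5673092250

1.567309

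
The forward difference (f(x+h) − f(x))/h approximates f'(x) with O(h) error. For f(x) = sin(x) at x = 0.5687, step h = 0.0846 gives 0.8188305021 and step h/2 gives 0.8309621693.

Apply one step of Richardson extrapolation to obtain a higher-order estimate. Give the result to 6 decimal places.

Error is O(h^1); halving h shrinks it by 2^1 = 2.
Top: 2(0.8309621693) − (0.8188305021) = 0.8430938365
R = 0.8430938365/1 = 0.8430938365

0.843094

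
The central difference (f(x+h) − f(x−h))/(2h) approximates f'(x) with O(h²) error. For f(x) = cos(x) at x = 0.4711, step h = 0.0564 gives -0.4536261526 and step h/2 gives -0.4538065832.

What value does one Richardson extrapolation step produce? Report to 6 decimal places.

-0.453867

Order 2 gives 2^r = 4 and 2^r − 1 = 3.
2^2 × A(h/2) = -1.8152263328; minus A(h) gives -1.3616001802.
Divide by 2^2 − 1 = 3.
Extrapolated: (-1.3616001802) / 3 = -0.4538667267
Correction |R − A(h/2)| = 6.014e-05; gap |A(h/2) − A(h)| = 1.804e-04.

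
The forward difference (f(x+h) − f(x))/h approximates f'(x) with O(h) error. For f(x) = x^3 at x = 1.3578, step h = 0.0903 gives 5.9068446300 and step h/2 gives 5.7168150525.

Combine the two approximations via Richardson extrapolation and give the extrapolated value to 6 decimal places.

Method order is 1; weight 2^1 = 2.
2^1·A(h/2) = 11.4336301050; minus A(h) gives 5.5267854750.
Extrapolated: 5.5267854750 / 1 = 5.5267854750

5.526785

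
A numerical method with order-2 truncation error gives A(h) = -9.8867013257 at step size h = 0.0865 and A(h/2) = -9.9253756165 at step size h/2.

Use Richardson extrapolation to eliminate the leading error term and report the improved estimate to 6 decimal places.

r = 2, so 2^r = 4.
4*(-9.9253756165) = -39.7015024660; (-39.7015024660) − (-9.8867013257) = -29.8148011403
Divide by 2^2 − 1 = 3.
Result: -9.9382670468
Shift from A(h/2): −0.0128914303.

-9.938267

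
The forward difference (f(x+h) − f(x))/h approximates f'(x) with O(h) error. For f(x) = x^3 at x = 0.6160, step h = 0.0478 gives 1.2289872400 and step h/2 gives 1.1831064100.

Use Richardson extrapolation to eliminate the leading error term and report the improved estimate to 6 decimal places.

Error is O(h^1); halving h shrinks it by 2^1 = 2.
2*1.1831064100 = 2.3662128200; subtract 1.2289872400 → 1.1372255800
Divide by 2^1 − 1 = 1.
(2*1.1831064100 − 1.2289872400)/(2 − 1) = 1.1372255800

1.137226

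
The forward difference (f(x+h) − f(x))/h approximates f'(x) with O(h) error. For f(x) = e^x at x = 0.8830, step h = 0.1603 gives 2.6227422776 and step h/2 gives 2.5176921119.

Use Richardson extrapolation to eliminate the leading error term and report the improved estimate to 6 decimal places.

The method has order 1: 2^1 = 2.
A(h/2) − A(h) = 2.5176921119 − 2.6227422776 = -0.1050501657
Divide by 2^1 − 1 = 1: (-0.1050501657)/1 = -0.1050501657
R = A(h/2) + (A(h/2) − A(h))/1 = 2.5176921119 − 0.1050501657 = 2.4126419462
Correction |R − A(h/2)| = 1.051e-01; gap |A(h/2) − A(h)| = 1.051e-01.

2.412642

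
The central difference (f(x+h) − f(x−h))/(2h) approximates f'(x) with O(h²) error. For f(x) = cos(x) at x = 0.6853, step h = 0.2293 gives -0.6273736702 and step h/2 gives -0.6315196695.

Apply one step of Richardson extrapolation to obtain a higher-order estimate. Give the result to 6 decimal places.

-0.632902

Error is O(h^2); halving h shrinks it by 2^2 = 4.
2^2×A(h/2) = -2.5260786780; minus A(h) gives -1.8987050078.
Denominator 4 − 1 = 3.
Result: -0.6329016693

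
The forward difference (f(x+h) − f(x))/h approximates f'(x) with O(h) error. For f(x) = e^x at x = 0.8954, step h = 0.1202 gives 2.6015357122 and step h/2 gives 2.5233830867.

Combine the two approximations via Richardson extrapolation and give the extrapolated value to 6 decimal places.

2.445230

r = 1, so 2^r = 2.
Numerator 2×A(h/2) − A(h) = 2×2.5233830867 − 2.6015357122 = 2.4452304612
Divide by 2^1 − 1 = 1.
Extrapolated: 2.4452304612 / 1 = 2.4452304612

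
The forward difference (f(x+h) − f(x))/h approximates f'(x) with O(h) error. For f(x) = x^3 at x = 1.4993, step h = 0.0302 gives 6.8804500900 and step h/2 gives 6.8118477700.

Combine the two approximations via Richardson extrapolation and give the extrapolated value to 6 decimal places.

r = 1: numerator weight 2, denominator 1.
A(h/2) − A(h) = 6.8118477700 − 6.8804500900 = -0.0686023200
Correction (A(h/2) − A(h))/(2 − 1) = (-0.0686023200)/1 = -0.0686023200
R = 6.8118477700 − 0.0686023200 = 6.7432454500
Shift from A(h/2): −0.0686023200.

6.743245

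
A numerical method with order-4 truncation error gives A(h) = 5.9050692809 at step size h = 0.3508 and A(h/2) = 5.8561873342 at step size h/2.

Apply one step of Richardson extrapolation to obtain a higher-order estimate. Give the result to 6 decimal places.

5.852929

Method order is 4; weight 2^4 = 16.
Weighted: 93.6989973472 − 5.9050692809 = 87.7939280663
Extrapolated: 87.7939280663 / 15 = 5.8529285378
Gap between inputs: 4.888e-02; correction applied: −0.0032587964.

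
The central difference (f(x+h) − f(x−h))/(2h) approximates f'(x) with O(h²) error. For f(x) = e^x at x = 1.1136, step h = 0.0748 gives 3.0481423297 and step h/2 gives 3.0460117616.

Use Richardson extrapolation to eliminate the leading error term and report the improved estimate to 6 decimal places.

3.045302

Method order is 2; weight 2^2 = 4.
Numerator 4×A(h/2) − A(h) = 4×3.0460117616 − 3.0481423297 = 9.1359047167
Denominator 4 − 1 = 3.
R = 9.1359047167/3 = 3.0453015722
Gap between inputs: 2.131e-03; correction applied: −0.0007101894.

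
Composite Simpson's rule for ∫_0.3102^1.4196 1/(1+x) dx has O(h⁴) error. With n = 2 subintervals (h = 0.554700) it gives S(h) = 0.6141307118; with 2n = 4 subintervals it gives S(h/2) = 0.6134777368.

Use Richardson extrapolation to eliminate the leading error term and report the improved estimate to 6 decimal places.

r = 4: numerator weight 16, denominator 15.
2^4 × A(h/2) = 9.8156437888; minus A(h) gives 9.2015130770.
Divide by 2^4 − 1 = 15.
9.2015130770 ÷ 15 = 0.6134342051
Shift from A(h/2): −0.0000435317.

0.613434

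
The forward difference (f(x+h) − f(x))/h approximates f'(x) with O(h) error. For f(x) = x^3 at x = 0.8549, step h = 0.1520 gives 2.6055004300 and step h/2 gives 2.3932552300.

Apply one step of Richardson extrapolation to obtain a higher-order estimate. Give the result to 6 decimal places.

2.181010

r = 1: numerator weight 2, denominator 1.
Difference of the inputs: 2.3932552300 − 2.6055004300 = -0.2122452000
Divide by 2^1 − 1 = 1: (-0.2122452000)/1 = -0.2122452000
R = A(h/2) + (A(h/2) − A(h))/1 = 2.3932552300 − 0.2122452000 = 2.1810100300
Shift from A(h/2): −0.2122452000.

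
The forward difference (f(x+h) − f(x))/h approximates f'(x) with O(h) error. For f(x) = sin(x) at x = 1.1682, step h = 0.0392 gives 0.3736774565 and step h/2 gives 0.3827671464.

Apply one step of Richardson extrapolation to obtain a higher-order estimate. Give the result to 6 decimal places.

0.391857

r = 1, so 2^r = 2.
Top: 2(0.3827671464) − (0.3736774565) = 0.3918568363
Extrapolated: 0.3918568363 / 1 = 0.3918568363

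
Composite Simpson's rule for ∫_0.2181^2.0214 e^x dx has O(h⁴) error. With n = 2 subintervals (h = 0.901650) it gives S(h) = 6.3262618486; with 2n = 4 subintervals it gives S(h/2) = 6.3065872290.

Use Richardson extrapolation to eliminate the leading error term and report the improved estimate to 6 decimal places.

r = 4, so 2^r = 16.
16*6.3065872290 = 100.9053956640; subtract 6.3262618486 → 94.5791338154
Divide by 2^4 − 1 = 15.
Result: 6.3052755877
Shift from A(h/2): −0.0013116413.

6.305276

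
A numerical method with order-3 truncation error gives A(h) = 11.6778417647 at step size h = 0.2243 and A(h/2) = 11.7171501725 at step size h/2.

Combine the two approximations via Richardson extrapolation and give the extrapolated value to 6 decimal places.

11.722766

Error is O(h^3); halving h shrinks it by 2^3 = 8.
Numerator 8×A(h/2) − A(h) = 8×11.7171501725 − 11.6778417647 = 82.0593596153
Denominator 8 − 1 = 7.
Result: 11.7227656593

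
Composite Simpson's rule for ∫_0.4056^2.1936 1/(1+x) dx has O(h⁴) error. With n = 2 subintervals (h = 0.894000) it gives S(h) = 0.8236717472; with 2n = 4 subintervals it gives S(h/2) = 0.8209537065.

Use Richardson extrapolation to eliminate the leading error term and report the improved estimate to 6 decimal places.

Method order is 4; weight 2^4 = 16.
16×0.8209537065 = 13.1352593040; 13.1352593040 − 0.8236717472 = 12.3115875568
Divide by 2^4 − 1 = 15.
R = 12.3115875568/15 = 0.8207725038
Correction |R − A(h/2)| = 1.812e-04; gap |A(h/2) − A(h)| = 2.718e-03.

0.820773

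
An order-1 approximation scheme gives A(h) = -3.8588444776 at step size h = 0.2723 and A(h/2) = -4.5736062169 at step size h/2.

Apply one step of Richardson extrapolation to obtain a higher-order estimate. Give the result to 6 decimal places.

-5.288368

r = 1, so 2^r = 2.
2^1·A(h/2) = -9.1472124338; minus A(h) gives -5.2883679562.
Denominator 2 − 1 = 1.
Extrapolated: (-5.2883679562) / 1 = -5.2883679562
Gap between inputs: 7.148e-01; correction applied: −0.7147617393.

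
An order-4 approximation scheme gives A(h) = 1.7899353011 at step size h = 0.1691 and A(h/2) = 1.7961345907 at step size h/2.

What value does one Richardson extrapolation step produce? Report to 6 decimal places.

The method has order 4: 2^4 = 16.
2^4*A(h/2) = 28.7381534512; minus A(h) gives 26.9482181501.
R = 26.9482181501/15 = 1.7965478767

1.796548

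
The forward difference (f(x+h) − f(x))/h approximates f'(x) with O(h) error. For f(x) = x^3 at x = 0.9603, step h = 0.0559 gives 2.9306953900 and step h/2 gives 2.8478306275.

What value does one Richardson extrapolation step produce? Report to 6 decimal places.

2.764966

r = 1, so 2^r = 2.
2×2.8478306275 = 5.6956612550; subtract 2.9306953900 → 2.7649658650
Denominator 2 − 1 = 1.
So the Richardson estimate is 2.7649658650.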